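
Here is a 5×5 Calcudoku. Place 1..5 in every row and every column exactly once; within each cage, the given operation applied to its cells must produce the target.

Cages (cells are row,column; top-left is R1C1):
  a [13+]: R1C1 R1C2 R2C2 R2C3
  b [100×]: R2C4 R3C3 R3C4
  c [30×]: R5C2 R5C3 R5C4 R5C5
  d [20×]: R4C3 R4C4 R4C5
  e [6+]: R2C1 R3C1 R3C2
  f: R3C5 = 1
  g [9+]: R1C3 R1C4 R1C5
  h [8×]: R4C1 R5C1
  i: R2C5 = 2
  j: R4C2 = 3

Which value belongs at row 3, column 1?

3

Cage b needs product 100, leaving R2C4 = 5.
Cage i is a single given cell, so R2C5 = 2.
Cage b has product 100, which forces R3C3 = 5.
Cage b needs product 100, so R3C4 = 4.
F is a freebie, leaving R3C5 = 1.
J is a freebie, which forces R4C2 = 3.
Column 4 now contains 4, leaving R4C4 = 1.
The 3 cells of cage e must have sum 6, leaving R2C1 = 1.
1 is placed in row 2, which forces R2C2 = 4.
Row 2 already has 4, which forces R2C3 = 3.
Cage e needs sum 6, which forces R3C1 = 3.
Column 2 now contains 3, so R3C2 = 2.
Row 4 already has 1, so R4C3 = 4.
Cage d needs product 20, leaving R4C5 = 5.
Column 5 now contains 5, so R5C5 = 3.
The 4 cells of cage a must have sum 13, leaving R1C1 = 5.
Cage a needs sum 13, so R1C2 = 1.
The 3 cells of cage g must have sum 9, leaving R1C3 = 2.
Cage g has sum 9, leaving R1C4 = 3.
Column 5 now contains 3; hence R1C5 = 4.
4 is placed in row 4; hence R4C1 = 2.
Cage h's pair has product 8; hence R5C1 = 4.
Cage c has product 30; hence R5C2 = 5.
Cage c has product 30, so R5C3 = 1.
Row 5 already has 3, leaving R5C4 = 2.
Completed grid: 5 1 2 3 4 / 1 4 3 5 2 / 3 2 5 4 1 / 2 3 4 1 5 / 4 5 1 2 3.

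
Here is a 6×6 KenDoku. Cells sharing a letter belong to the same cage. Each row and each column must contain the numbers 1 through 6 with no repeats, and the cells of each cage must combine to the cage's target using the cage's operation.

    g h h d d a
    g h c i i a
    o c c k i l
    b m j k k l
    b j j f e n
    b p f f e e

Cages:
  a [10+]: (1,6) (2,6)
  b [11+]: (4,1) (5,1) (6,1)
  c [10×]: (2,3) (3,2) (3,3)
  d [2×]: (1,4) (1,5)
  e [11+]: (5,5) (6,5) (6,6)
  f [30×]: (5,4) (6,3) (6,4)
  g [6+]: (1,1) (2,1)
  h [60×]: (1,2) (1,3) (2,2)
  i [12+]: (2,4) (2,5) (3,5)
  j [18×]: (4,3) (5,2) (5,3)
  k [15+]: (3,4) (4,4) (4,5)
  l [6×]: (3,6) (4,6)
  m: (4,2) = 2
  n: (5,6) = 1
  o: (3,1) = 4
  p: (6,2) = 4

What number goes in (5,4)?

5

Cage o is given, leaving (3,1) = 4.
Cage m is a single given cell; hence (4,2) = 2.
Cage n is a single given cell, so (5,6) = 1.
P is a freebie; hence (6,2) = 4.
Cage l needs two cells with product 6; hence (3,6) = 2.
Cage l's pair has product 6; hence (4,6) = 3.
The 3 cells of cage c must have product 10; hence (2,3) = 2.
Row 4 already has 3; hence (4,1) = 6.
Row 4 already has 3, leaving (4,3) = 1.
Column 3 already has 2, so (1,3) = 4.
Row 1 already has 4, so (1,6) = 6.
6 is placed in column 6, so (2,6) = 4.
The 3 cells of cage c must have product 10, which forces (3,2) = 1.
1 is placed in column 3; hence (3,3) = 5.
The 3 cells of cage k must have sum 15; hence (3,4) = 6.
Row 3 now contains 6, leaving (3,5) = 3.
6 is placed in column 6; hence (6,6) = 5.
Cage i has sum 12, which forces (2,4) = 3.
Cage i needs sum 12, leaving (2,5) = 6.
Cage f has product 30, leaving (5,4) = 5.
Row 5 already has 5, leaving (5,5) = 4.
The 3 cells of cage h must have product 60, which forces (1,2) = 3.
Row 2 already has 3, which forces (2,2) = 5.
Column 4 now contains 5; hence (4,4) = 4.
Column 5 now contains 4, so (4,5) = 5.
Column 2 already has 3; hence (5,2) = 6.
Row 5 now contains 6, leaving (5,3) = 3.
3 is placed in column 3, leaving (6,3) = 6.
Cage e has sum 11; hence (6,5) = 2.
Cage g needs two cells with sum 6, so (1,1) = 5.
The two cells of cage d must have product 2, so (1,4) = 2.
Column 5 already has 2, leaving (1,5) = 1.
Row 2 now contains 5; hence (2,1) = 1.
Row 5 already has 3, leaving (5,1) = 2.
2 is placed in row 6; hence (6,1) = 3.
2 is placed in row 6, which forces (6,4) = 1.
Completed grid: 5 3 4 2 1 6 / 1 5 2 3 6 4 / 4 1 5 6 3 2 / 6 2 1 4 5 3 / 2 6 3 5 4 1 / 3 4 6 1 2 5.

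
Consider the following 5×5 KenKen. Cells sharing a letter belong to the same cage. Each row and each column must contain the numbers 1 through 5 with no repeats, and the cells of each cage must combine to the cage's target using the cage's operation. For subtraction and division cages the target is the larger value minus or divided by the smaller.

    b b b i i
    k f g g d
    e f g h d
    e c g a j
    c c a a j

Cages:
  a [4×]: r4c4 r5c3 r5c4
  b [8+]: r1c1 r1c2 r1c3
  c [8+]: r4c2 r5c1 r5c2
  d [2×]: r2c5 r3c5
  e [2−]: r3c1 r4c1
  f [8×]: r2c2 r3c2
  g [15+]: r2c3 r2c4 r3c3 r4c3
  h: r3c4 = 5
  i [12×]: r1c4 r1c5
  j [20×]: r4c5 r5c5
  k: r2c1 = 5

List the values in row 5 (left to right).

4 3 2 1 5

Cage k is a single given cell, leaving r2c1 = 5.
H is a freebie, so r3c4 = 5.
Cage g needs sum 15, so r4c3 = 5.
Row 4 already has 5, so r4c5 = 4.
4 is placed in column 5; hence r5c5 = 5.
The two cells of cage i must have product 12; hence r1c4 = 4.
4 is placed in column 5, so r1c5 = 3.
Column 4 now contains 4, which forces r2c4 = 3.
Column 4 now contains 4, so r5c4 = 1.
Cage b needs sum 8, which forces r1c2 = 5.
Cage g has sum 15; hence r2c3 = 4.
The 4 cells of cage g must have sum 15, so r3c3 = 3.
1 is placed in column 4, which forces r4c4 = 2.
1 is placed in row 5, leaving r5c3 = 2.
The 3 cells of cage b must have sum 8, leaving r1c1 = 2.
2 is placed in column 3, leaving r1c3 = 1.
Row 2 already has 4; hence r2c2 = 2.
Row 2 now contains 2, which forces r2c5 = 1.
The two cells of cage e must have difference 2, leaving r3c1 = 1.
Cage f needs two cells with product 8; hence r3c2 = 4.
1 is placed in column 5; hence r3c5 = 2.
The two cells of cage e must have difference 2, so r4c1 = 3.
The 3 cells of cage c must have sum 8, so r4c2 = 1.
Column 1 now contains 3; hence r5c1 = 4.
Column 2 already has 4, which forces r5c2 = 3.
Completed grid: 2 5 1 4 3 / 5 2 4 3 1 / 1 4 3 5 2 / 3 1 5 2 4 / 4 3 2 1 5.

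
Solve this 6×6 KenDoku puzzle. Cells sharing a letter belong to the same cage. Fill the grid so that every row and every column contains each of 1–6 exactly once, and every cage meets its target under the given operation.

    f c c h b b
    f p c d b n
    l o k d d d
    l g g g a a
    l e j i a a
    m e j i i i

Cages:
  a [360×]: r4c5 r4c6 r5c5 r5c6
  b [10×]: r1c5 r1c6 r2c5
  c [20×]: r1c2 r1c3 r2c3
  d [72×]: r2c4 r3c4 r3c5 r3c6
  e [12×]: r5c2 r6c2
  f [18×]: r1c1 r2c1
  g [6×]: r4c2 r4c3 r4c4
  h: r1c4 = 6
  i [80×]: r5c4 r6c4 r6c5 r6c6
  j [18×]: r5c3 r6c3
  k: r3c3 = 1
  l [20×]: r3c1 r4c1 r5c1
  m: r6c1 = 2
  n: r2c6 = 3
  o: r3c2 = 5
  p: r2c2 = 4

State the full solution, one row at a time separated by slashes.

3 1 4 6 5 2 / 6 4 5 2 1 3 / 4 5 1 3 2 6 / 5 3 2 1 6 4 / 1 2 6 4 3 5 / 2 6 3 5 4 1

Cage h is given; hence r1c4 = 6.
P is a freebie; hence r2c2 = 4.
Cage n is given, leaving r2c6 = 3.
Cage o is a single given cell, which forces r3c2 = 5.
K is a freebie, which forces r3c3 = 1.
Cage m is given, leaving r6c1 = 2.
6 is placed in row 1, which forces r1c1 = 3.
Row 2 now contains 3; hence r2c1 = 6.
1 is placed in row 3, leaving r3c1 = 4.
4 is placed in row 3, so r3c4 = 3.
Cage e's pair has product 12, which forces r5c2 = 2.
The 4 cells of cage i must have product 80, leaving r5c4 = 4.
Cage e needs two cells with product 12, leaving r6c2 = 6.
Row 6 already has 6, so r6c3 = 3.
Column 2 now contains 2, which forces r1c2 = 1.
Cage c has product 20, which forces r1c3 = 4.
Cage c has product 20; hence r2c3 = 5.
Cage d needs product 72, which forces r2c4 = 2.
Row 2 now contains 2, so r2c5 = 1.
Cage g needs product 6; hence r4c2 = 3.
3 is placed in column 3, leaving r4c3 = 2.
Cage g has product 6, leaving r4c4 = 1.
3 is placed in column 3, which forces r5c3 = 6.
Row 5 already has 6; hence r5c6 = 5.
1 is placed in column 4; hence r6c4 = 5.
5 is placed in row 6; hence r6c5 = 4.
4 is placed in row 6, which forces r6c6 = 1.
Cage b needs product 10, so r1c5 = 5.
Column 6 already has 5, leaving r1c6 = 2.
2 is placed in column 6, which forces r3c6 = 6.
Row 4 now contains 1, so r4c1 = 5.
Cage a needs product 360, so r4c5 = 6.
The 4 cells of cage a must have product 360, which forces r4c6 = 4.
Row 5 now contains 5, leaving r5c1 = 1.
Row 5 now contains 5, so r5c5 = 3.
Row 3 already has 6, so r3c5 = 2.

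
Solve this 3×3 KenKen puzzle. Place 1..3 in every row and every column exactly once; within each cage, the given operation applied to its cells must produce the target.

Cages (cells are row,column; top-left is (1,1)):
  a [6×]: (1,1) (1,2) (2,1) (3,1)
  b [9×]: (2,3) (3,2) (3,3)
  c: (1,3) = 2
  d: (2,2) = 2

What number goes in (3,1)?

2

Cage a needs product 6, which forces (1,2) = 1.
Cage c is given; hence (1,3) = 2.
Cage d is a single given cell, which forces (2,2) = 2.
Cage b has product 9, which forces (2,3) = 3.
Cage b has product 9, which forces (3,2) = 3.
The 3 cells of cage b must have product 9, so (3,3) = 1.
2 is placed in row 1, which forces (1,1) = 3.
Row 2 now contains 3, which forces (2,1) = 1.
1 is placed in row 3, which forces (3,1) = 2.
Completed grid: 3 1 2 / 1 2 3 / 2 3 1.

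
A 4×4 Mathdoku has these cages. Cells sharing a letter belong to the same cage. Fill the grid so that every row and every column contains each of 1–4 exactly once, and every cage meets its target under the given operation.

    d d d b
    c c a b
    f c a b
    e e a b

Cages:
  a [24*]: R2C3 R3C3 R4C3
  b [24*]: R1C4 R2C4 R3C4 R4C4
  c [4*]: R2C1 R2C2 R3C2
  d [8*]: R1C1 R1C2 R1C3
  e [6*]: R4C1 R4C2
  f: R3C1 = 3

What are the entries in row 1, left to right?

4 2 1 3

Cage f is given, so R3C1 = 3.
Column 1 now contains 3, so R4C1 = 2.
Row 4 now contains 2; hence R4C2 = 3.
Row 4 now contains 3, which forces R4C3 = 4.
Row 4 already has 4, so R4C4 = 1.
Column 1 now contains 2, which forces R2C1 = 1.
The 3 cells of cage c must have product 4, so R2C2 = 4.
Cage a has product 24, leaving R2C3 = 3.
3 is placed in row 2, so R2C4 = 2.
The 3 cells of cage c must have product 4, leaving R3C2 = 1.
Column 3 already has 4, leaving R3C3 = 2.
2 is placed in column 4, so R3C4 = 4.
1 is placed in column 1; hence R1C1 = 4.
1 is placed in column 2; hence R1C2 = 2.
2 is placed in column 3, leaving R1C3 = 1.
Column 4 now contains 4, which forces R1C4 = 3.
The full grid is 4 2 1 3 / 1 4 3 2 / 3 1 2 4 / 2 3 4 1.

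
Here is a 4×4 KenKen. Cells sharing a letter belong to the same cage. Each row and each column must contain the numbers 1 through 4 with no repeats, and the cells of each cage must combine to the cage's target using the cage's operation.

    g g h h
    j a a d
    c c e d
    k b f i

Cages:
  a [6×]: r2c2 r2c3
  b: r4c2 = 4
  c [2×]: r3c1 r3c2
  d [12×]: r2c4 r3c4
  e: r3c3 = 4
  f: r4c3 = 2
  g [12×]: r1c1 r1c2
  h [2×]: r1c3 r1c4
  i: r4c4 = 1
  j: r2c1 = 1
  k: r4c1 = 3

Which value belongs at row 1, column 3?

1

Cage j is given, leaving r2c1 = 1.
1 is placed in column 1; hence r3c1 = 2.
2 is placed in row 3, leaving r3c2 = 1.
Cage e is given; hence r3c3 = 4.
4 is placed in row 3, leaving r3c4 = 3.
Cage k is a single given cell, which forces r4c1 = 3.
Cage b is a single given cell, leaving r4c2 = 4.
Cage f is a single given cell, so r4c3 = 2.
I is a freebie, so r4c4 = 1.
Column 1 now contains 3, leaving r1c1 = 4.
Column 2 already has 4; hence r1c2 = 3.
2 is placed in column 3; hence r1c3 = 1.
1 is placed in column 4; hence r1c4 = 2.
Cage a's pair has product 6, which forces r2c2 = 2.
2 is placed in column 3, so r2c3 = 3.
Column 4 now contains 3, so r2c4 = 4.
The full grid is 4 3 1 2 / 1 2 3 4 / 2 1 4 3 / 3 4 2 1.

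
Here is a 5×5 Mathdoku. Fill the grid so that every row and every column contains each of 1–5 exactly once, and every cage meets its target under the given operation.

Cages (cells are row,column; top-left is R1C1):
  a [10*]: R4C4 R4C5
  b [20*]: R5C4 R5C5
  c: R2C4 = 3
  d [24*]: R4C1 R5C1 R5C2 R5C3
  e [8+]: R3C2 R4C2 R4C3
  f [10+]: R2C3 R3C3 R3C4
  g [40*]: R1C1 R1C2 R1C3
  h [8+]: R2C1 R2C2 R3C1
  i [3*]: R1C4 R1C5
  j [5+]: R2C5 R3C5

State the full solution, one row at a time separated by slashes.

Cage c is a single given cell, leaving R2C4 = 3.
Column 4 now contains 3; hence R1C4 = 1.
The two cells of cage i must have product 3, leaving R1C5 = 3.
The only place for 2 in column 5 is R4C5.
Row 4 already has 2, which forces R4C4 = 5.
Column 4 already has 5, which forces R5C4 = 4.
Row 5 now contains 4, so R5C5 = 5.
Cage f needs sum 10, so R2C3 = 5.
Cage f has sum 10, so R3C3 = 3.
Column 4 already has 4, so R3C4 = 2.
The 4 cells of cage d must have product 24, leaving R4C1 = 4.
Row 4 already has 4, leaving R4C3 = 1.
Column 3 already has 1; hence R5C3 = 2.
Column 3 now contains 2, which forces R1C3 = 4.
The 3 cells of cage h must have sum 8; hence R3C1 = 5.
Cage e needs sum 8, which forces R3C2 = 4.
Row 3 now contains 4, which forces R3C5 = 1.
1 is placed in row 4, which forces R4C2 = 3.
Column 2 now contains 3, so R5C2 = 1.
Column 1 now contains 5, so R1C1 = 2.
Cage g has product 40, so R1C2 = 5.
The 3 cells of cage h must have sum 8, which forces R2C1 = 1.
1 is placed in column 2, so R2C2 = 2.
Column 5 now contains 1; hence R2C5 = 4.
Row 5 already has 1, so R5C1 = 3.

2 5 4 1 3 / 1 2 5 3 4 / 5 4 3 2 1 / 4 3 1 5 2 / 3 1 2 4 5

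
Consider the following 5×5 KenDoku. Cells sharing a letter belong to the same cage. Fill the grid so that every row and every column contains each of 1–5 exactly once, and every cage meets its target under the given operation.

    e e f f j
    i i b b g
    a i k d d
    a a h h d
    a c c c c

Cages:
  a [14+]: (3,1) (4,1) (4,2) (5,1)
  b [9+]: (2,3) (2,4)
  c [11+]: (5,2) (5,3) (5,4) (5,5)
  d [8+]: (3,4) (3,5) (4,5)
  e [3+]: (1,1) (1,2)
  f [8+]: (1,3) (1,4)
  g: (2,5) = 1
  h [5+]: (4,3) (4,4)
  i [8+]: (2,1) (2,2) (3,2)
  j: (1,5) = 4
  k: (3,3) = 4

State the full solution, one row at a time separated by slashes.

Cage j is given, leaving (1,5) = 4.
G is a freebie, leaving (2,5) = 1.
K is a freebie, which forces (3,3) = 4.
4 is placed in column 3; hence (2,3) = 5.
Cage b's pair has sum 9; hence (2,4) = 4.
Column 3 already has 5, which forces (1,3) = 3.
Cage f needs two cells with sum 8, leaving (1,4) = 5.
The 3 cells of cage i must have sum 8, leaving (2,1) = 3.
The 3 cells of cage i must have sum 8, which forces (2,2) = 2.
The 3 cells of cage i must have sum 8, which forces (3,2) = 3.
3 is placed in row 3, which forces (3,4) = 1.
Column 3 now contains 3, which forces (4,3) = 2.
Row 4 now contains 2, leaving (4,4) = 3.
Row 4 now contains 3, leaving (4,5) = 5.
Column 3 now contains 2, so (5,3) = 1.
3 is placed in column 4, so (5,4) = 2.
2 is placed in row 5, leaving (5,5) = 3.
The two cells of cage e must have sum 3, leaving (1,1) = 2.
Column 2 now contains 2, which forces (1,2) = 1.
Cage a has sum 14, which forces (3,1) = 5.
Column 5 already has 5, so (3,5) = 2.
Cage a has sum 14; hence (4,1) = 1.
Row 4 now contains 5, so (4,2) = 4.
Cage a has sum 14, leaving (5,1) = 4.
Row 5 already has 1, so (5,2) = 5.

2 1 3 5 4 / 3 2 5 4 1 / 5 3 4 1 2 / 1 4 2 3 5 / 4 5 1 2 3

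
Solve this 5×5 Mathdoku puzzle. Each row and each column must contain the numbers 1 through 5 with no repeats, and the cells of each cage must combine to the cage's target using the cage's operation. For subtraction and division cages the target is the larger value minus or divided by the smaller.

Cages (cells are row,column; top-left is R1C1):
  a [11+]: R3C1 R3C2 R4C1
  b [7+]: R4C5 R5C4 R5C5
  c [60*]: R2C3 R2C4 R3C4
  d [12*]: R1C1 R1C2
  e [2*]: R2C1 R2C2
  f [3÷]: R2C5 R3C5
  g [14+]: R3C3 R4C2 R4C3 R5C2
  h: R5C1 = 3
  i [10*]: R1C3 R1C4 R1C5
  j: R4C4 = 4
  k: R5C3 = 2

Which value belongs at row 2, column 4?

Cage j is given, which forces R4C4 = 4.
H is a freebie; hence R5C1 = 3.
Cage k is given, which forces R5C3 = 2.
Row 5 already has 2, which forces R5C4 = 1.
Column 1 already has 3; hence R1C1 = 4.
Cage d's pair has product 12, which forces R1C2 = 3.
The 3 cells of cage c must have product 60, which forces R2C3 = 4.
In row 2, 5 can only go at R2C4, so R2C4 = 5.
Column 4 already has 5; hence R1C4 = 2.
Column 4 already has 5; hence R3C4 = 3.
3 is placed in row 3, leaving R3C5 = 1.
Column 5 now contains 1, which forces R4C5 = 2.
Cage i needs product 10; hence R1C3 = 1.
Column 5 now contains 1, which forces R1C5 = 5.
Column 5 now contains 1; hence R2C5 = 3.
The 3 cells of cage a must have sum 11, so R3C1 = 2.
The 3 cells of cage a must have sum 11, which forces R3C2 = 4.
3 is placed in row 3; hence R3C3 = 5.
Row 4 now contains 2, leaving R4C1 = 5.
Row 4 now contains 2, leaving R4C2 = 1.
Cage g needs sum 14, leaving R4C3 = 3.
Cage g has sum 14, which forces R5C2 = 5.
Cage b needs sum 7, which forces R5C5 = 4.
Column 1 now contains 2, leaving R2C1 = 1.
Column 2 now contains 1, which forces R2C2 = 2.
Completed grid: 4 3 1 2 5 / 1 2 4 5 3 / 2 4 5 3 1 / 5 1 3 4 2 / 3 5 2 1 4.

5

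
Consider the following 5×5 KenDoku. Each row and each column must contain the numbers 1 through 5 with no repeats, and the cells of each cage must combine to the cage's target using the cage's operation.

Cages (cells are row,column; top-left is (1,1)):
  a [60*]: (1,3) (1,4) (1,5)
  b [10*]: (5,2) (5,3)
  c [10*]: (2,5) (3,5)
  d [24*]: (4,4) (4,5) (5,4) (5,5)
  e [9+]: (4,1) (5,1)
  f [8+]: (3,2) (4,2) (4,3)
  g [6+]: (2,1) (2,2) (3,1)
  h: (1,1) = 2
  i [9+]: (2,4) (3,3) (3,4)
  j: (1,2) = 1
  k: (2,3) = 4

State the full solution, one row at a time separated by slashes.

2 1 5 4 3 / 3 2 4 1 5 / 1 4 3 5 2 / 5 3 1 2 4 / 4 5 2 3 1

Cage h is given, so (1,1) = 2.
J is a freebie, so (1,2) = 1.
K is a freebie; hence (2,3) = 4.
Cage g has sum 6, which forces (2,2) = 2.
Row 2 already has 2, so (2,5) = 5.
5 is placed in column 5; hence (3,5) = 2.
2 is placed in column 2; hence (5,2) = 5.
Row 5 now contains 5, which forces (5,3) = 2.
The two cells of cage e must have sum 9, leaving (4,1) = 5.
The 3 cells of cage f must have sum 8, so (4,3) = 1.
The 4 cells of cage d must have product 24, so (4,4) = 2.
Row 5 now contains 5, so (5,1) = 4.
Cage d has product 24, so (4,5) = 4.
The 3 cells of cage a must have product 60; hence (1,3) = 5.
Cage a has product 60, which forces (1,4) = 4.
4 is placed in column 5, so (1,5) = 3.
The 3 cells of cage f must have sum 8, which forces (3,2) = 4.
5 is placed in column 3, so (3,3) = 3.
Row 4 now contains 4, which forces (4,2) = 3.
Column 5 now contains 3, which forces (5,5) = 1.
The 3 cells of cage g must have sum 6, leaving (2,1) = 3.
Cage i has sum 9; hence (2,4) = 1.
Row 3 already has 3, so (3,1) = 1.
Cage i needs sum 9; hence (3,4) = 5.
1 is placed in row 5, leaving (5,4) = 3.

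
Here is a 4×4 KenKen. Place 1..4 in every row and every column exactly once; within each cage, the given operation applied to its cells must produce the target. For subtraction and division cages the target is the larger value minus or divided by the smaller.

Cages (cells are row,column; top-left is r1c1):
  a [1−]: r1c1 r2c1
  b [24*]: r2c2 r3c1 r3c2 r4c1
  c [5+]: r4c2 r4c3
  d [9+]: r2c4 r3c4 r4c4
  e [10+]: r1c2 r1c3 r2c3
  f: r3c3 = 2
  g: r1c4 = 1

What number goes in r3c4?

G is a freebie, so r1c4 = 1.
Cage f is a single given cell, so r3c3 = 2.
Cage e needs sum 10; hence r1c2 = 3.
2 is placed in column 3, so r1c3 = 4.
Cage e has sum 10, leaving r2c3 = 3.
Column 3 already has 3, so r4c3 = 1.
Row 1 now contains 4, which forces r1c1 = 2.
Cage a's pair has difference 1, which forces r2c1 = 1.
Cage c needs two cells with sum 5; hence r4c2 = 4.
Column 2 already has 4, which forces r2c2 = 2.
Row 2 already has 2; hence r2c4 = 4.
The 4 cells of cage b must have product 24, so r3c1 = 4.
Column 2 already has 4; hence r3c2 = 1.
Column 4 already has 4, which forces r3c4 = 3.
Row 4 now contains 4, leaving r4c1 = 3.
Column 4 now contains 3, leaving r4c4 = 2.
The full grid is 2 3 4 1 / 1 2 3 4 / 4 1 2 3 / 3 4 1 2.

3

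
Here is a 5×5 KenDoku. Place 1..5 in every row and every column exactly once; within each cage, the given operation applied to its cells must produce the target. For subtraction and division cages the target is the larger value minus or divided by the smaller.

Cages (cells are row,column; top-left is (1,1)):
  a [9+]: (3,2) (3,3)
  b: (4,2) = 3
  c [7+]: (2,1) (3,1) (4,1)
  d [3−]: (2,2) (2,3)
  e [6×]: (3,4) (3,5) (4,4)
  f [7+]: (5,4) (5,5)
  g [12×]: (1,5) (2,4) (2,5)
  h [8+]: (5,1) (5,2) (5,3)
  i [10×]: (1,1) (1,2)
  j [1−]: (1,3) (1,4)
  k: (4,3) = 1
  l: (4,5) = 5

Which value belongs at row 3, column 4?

Cage b is given, which forces (4,2) = 3.
Cage k is given, so (4,3) = 1.
Row 4 already has 1, so (4,4) = 2.
L is a freebie, so (4,5) = 5.
Row 4 already has 2; hence (4,1) = 4.
In row 3, 2 can only go at (3,1), so (3,1) = 2.
Column 1 already has 2, which forces (1,1) = 5.
The two cells of cage i must have product 10, leaving (1,2) = 2.
Column 1 already has 2, leaving (2,1) = 1.
1 is placed in row 2, leaving (2,2) = 5.
5 is placed in column 2; hence (3,2) = 4.
Row 3 now contains 4, so (3,3) = 5.
Column 1 already has 1, so (5,1) = 3.
Column 2 now contains 4, leaving (5,2) = 1.
Cage g has product 12; hence (1,5) = 1.
Cage d's pair has difference 3, so (2,3) = 2.
1 is placed in column 5, leaving (3,5) = 3.
The 3 cells of cage h must have sum 8, leaving (5,3) = 4.
The two cells of cage f must have sum 7, so (5,4) = 5.
Cage f needs two cells with sum 7, so (5,5) = 2.
4 is placed in column 3, so (1,3) = 3.
Cage j's pair has difference 1, so (1,4) = 4.
Cage g has product 12, so (2,4) = 3.
3 is placed in column 5, which forces (2,5) = 4.
Row 3 already has 3, which forces (3,4) = 1.
Filled in: 5 2 3 4 1 / 1 5 2 3 4 / 2 4 5 1 3 / 4 3 1 2 5 / 3 1 4 5 2.

1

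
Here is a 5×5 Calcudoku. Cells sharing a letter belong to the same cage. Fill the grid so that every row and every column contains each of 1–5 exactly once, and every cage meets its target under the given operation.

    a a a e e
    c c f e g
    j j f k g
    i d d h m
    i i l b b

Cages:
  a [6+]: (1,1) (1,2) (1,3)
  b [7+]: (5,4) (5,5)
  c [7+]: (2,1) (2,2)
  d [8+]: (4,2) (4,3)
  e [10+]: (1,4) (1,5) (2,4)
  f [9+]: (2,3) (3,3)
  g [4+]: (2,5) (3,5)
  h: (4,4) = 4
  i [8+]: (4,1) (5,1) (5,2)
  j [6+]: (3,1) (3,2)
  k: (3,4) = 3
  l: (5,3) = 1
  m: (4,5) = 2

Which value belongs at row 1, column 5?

Cage k is given, leaving (3,4) = 3.
Row 3 now contains 3, which forces (3,5) = 1.
Cage h is a single given cell, leaving (4,4) = 4.
Cage m is a single given cell, which forces (4,5) = 2.
Cage l is given; hence (5,3) = 1.
Column 5 now contains 1, so (2,5) = 3.
Cage b needs two cells with sum 7, leaving (5,4) = 2.
The two cells of cage b must have sum 7, leaving (5,5) = 5.
3 is placed in column 5, so (1,5) = 4.
The 3 cells of cage i must have sum 8, which forces (4,1) = 1.
Cage a needs sum 6, so (1,2) = 1.
Row 1 already has 1, which forces (1,4) = 5.
Column 4 already has 5; hence (2,4) = 1.
Row 2 needs a 4, and only (2,3) is open for it.
4 is placed in column 3, which forces (3,3) = 5.
5 is placed in column 3; hence (4,3) = 3.
Cage a has sum 6, which forces (1,1) = 3.
3 is placed in column 3, so (1,3) = 2.
3 is placed in row 4, which forces (4,2) = 5.
3 is placed in column 1, so (5,1) = 4.
4 is placed in row 5, so (5,2) = 3.
Cage c's pair has sum 7, so (2,1) = 5.
5 is placed in column 2; hence (2,2) = 2.
4 is placed in column 1; hence (3,1) = 2.
The two cells of cage j must have sum 6, which forces (3,2) = 4.
Completed grid: 3 1 2 5 4 / 5 2 4 1 3 / 2 4 5 3 1 / 1 5 3 4 2 / 4 3 1 2 5.

4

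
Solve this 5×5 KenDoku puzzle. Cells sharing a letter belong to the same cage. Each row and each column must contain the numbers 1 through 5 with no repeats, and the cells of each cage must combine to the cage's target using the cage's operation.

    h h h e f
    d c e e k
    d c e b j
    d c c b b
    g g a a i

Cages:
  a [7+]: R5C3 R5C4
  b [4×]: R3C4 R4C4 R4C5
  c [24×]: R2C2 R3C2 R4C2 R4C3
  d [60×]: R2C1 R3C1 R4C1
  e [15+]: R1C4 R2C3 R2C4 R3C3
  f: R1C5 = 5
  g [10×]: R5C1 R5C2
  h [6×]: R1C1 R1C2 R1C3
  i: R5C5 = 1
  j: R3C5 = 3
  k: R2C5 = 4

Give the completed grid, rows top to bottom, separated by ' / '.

Cage f is given; hence R1C5 = 5.
K is a freebie, which forces R2C5 = 4.
J is a freebie, so R3C5 = 3.
I is a freebie; hence R5C5 = 1.
The 3 cells of cage b must have product 4, which forces R3C4 = 2.
Cage b needs product 4, leaving R4C4 = 1.
Column 5 already has 1; hence R4C5 = 2.
Cage c needs product 24; hence R2C2 = 2.
Column 4 already has 2, leaving R2C4 = 5.
Cage c has product 24, so R3C2 = 1.
Column 2 now contains 2, so R5C2 = 5.
1 is placed in column 2, leaving R1C2 = 3.
Row 1 already has 3, so R1C4 = 4.
Row 2 now contains 5, which forces R2C1 = 3.
3 is placed in row 2, which forces R2C3 = 1.
Column 2 now contains 3, leaving R4C2 = 4.
4 is placed in row 4, which forces R4C3 = 3.
Row 5 now contains 5, leaving R5C1 = 2.
3 is placed in column 3, leaving R5C3 = 4.
Column 4 now contains 4, leaving R5C4 = 3.
Column 1 already has 2, so R1C1 = 1.
Column 3 already has 1, leaving R1C3 = 2.
Cage d needs product 60, which forces R3C1 = 4.
Column 3 already has 4; hence R3C3 = 5.
4 is placed in row 4; hence R4C1 = 5.

1 3 2 4 5 / 3 2 1 5 4 / 4 1 5 2 3 / 5 4 3 1 2 / 2 5 4 3 1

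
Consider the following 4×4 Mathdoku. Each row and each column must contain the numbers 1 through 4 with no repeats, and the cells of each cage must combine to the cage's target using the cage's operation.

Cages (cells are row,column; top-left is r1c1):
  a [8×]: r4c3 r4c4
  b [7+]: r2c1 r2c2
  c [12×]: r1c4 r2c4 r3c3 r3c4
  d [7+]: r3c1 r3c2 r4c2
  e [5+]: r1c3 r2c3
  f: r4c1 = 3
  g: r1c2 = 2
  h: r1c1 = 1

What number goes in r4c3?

Cage h is given, leaving r1c1 = 1.
Cage g is a single given cell, leaving r1c2 = 2.
Cage f is given; hence r4c1 = 3.
Column 1 already has 3; hence r2c1 = 4.
The two cells of cage b must have sum 7; hence r2c2 = 3.
Cage d has sum 7, so r3c1 = 2.
2 is placed in row 3, leaving r3c3 = 1.
Cage e needs two cells with sum 5, leaving r1c3 = 3.
Row 1 already has 3, which forces r1c4 = 4.
1 is placed in column 3, leaving r2c3 = 2.
Cage c has product 12; hence r2c4 = 1.
1 is placed in row 3, which forces r3c2 = 4.
4 is placed in column 4, which forces r3c4 = 3.
Cage d has sum 7; hence r4c2 = 1.
2 is placed in column 3; hence r4c3 = 4.
4 is placed in column 4; hence r4c4 = 2.
Completed grid: 1 2 3 4 / 4 3 2 1 / 2 4 1 3 / 3 1 4 2.

4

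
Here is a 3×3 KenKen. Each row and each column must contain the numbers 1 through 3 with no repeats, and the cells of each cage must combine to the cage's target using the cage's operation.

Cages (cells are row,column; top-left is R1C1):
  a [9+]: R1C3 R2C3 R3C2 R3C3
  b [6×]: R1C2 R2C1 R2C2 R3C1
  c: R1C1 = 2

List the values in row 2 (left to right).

C is a freebie; hence R1C1 = 2.
The 4 cells of cage a must have sum 9, which forces R3C2 = 3.
Column 2 now contains 3, so R1C2 = 1.
1 is placed in row 1, so R1C3 = 3.
The 4 cells of cage b must have product 6; hence R2C1 = 3.
Cage b has product 6; hence R2C2 = 2.
Row 2 already has 2; hence R2C3 = 1.
Row 3 already has 3, which forces R3C1 = 1.
Column 3 now contains 1; hence R3C3 = 2.
Completed grid: 2 1 3 / 3 2 1 / 1 3 2.

3 2 1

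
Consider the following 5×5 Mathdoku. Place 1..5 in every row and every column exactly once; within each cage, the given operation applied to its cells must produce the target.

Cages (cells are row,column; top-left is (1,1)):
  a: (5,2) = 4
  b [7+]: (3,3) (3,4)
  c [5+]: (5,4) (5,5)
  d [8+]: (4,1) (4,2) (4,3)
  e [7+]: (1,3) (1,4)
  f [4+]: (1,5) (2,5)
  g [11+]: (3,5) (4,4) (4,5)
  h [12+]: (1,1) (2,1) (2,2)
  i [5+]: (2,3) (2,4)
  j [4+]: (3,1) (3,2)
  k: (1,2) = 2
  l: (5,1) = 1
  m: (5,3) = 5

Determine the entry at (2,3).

4

Cage k is given, which forces (1,2) = 2.
L is a freebie; hence (5,1) = 1.
A is a freebie, so (5,2) = 4.
Cage m is given, leaving (5,3) = 5.
Column 1 already has 1, so (3,1) = 3.
Cage j needs two cells with sum 4, so (3,2) = 1.
Cage b's pair has sum 7, so (3,3) = 2.
The two cells of cage b must have sum 7; hence (3,4) = 5.
Row 3 now contains 5; hence (3,5) = 4.
Cage d needs sum 8, leaving (4,3) = 1.
The only place for 1 in row 1 is (1,5).
Column 5 now contains 1; hence (2,5) = 3.
3 is placed in column 5; hence (4,5) = 5.
3 is placed in column 5, leaving (5,5) = 2.
Cage h has sum 12; hence (1,1) = 5.
Cage h has sum 12, so (2,1) = 2.
Row 2 already has 3, leaving (2,2) = 5.
Row 2 already has 3; hence (2,3) = 4.
The two cells of cage i must have sum 5, leaving (2,4) = 1.
Cage d needs sum 8, so (4,1) = 4.
Row 4 now contains 5, which forces (4,2) = 3.
Cage g needs sum 11, leaving (4,4) = 2.
Row 5 already has 2, which forces (5,4) = 3.
4 is placed in column 3, so (1,3) = 3.
Column 4 already has 3, leaving (1,4) = 4.
The full grid is 5 2 3 4 1 / 2 5 4 1 3 / 3 1 2 5 4 / 4 3 1 2 5 / 1 4 5 3 2.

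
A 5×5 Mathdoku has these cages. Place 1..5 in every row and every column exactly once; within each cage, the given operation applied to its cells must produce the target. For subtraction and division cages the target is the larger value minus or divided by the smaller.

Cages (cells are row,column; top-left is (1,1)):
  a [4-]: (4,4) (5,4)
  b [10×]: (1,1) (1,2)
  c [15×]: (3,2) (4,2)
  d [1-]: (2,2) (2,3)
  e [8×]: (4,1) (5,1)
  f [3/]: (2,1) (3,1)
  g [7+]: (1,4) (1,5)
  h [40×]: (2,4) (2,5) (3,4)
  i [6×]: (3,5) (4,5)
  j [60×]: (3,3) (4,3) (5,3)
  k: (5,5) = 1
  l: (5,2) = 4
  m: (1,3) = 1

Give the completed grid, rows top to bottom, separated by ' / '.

5 2 1 3 4 / 3 1 2 4 5 / 1 5 4 2 3 / 4 3 5 1 2 / 2 4 3 5 1

Cage m is given; hence (1,3) = 1.
L is a freebie, so (5,2) = 4.
K is a freebie, so (5,5) = 1.
Cage e needs two cells with product 8, leaving (4,1) = 4.
Cage a's pair has difference 4; hence (4,4) = 1.
Row 5 now contains 4, which forces (5,1) = 2.
Row 5 now contains 1, which forces (5,4) = 5.
2 is placed in column 1; hence (1,1) = 5.
Cage b needs two cells with product 10, which forces (1,2) = 2.
The 3 cells of cage h must have product 40, leaving (2,5) = 5.
The 3 cells of cage j must have product 60, so (3,3) = 4.
Row 3 already has 4, so (3,4) = 2.
Row 3 already has 2, so (3,5) = 3.
Cage j has product 60, so (4,3) = 5.
Column 5 now contains 3, which forces (4,5) = 2.
Row 5 now contains 5, which forces (5,3) = 3.
Cage g's pair has sum 7, which forces (1,4) = 3.
Column 5 now contains 3, so (1,5) = 4.
Cage f needs two cells with quotient 3; hence (2,1) = 3.
Row 2 now contains 3, leaving (2,2) = 1.
Column 3 already has 3; hence (2,3) = 2.
Column 4 now contains 2; hence (2,4) = 4.
Row 3 now contains 3; hence (3,1) = 1.
Row 3 now contains 3, leaving (3,2) = 5.
Row 4 now contains 5, so (4,2) = 3.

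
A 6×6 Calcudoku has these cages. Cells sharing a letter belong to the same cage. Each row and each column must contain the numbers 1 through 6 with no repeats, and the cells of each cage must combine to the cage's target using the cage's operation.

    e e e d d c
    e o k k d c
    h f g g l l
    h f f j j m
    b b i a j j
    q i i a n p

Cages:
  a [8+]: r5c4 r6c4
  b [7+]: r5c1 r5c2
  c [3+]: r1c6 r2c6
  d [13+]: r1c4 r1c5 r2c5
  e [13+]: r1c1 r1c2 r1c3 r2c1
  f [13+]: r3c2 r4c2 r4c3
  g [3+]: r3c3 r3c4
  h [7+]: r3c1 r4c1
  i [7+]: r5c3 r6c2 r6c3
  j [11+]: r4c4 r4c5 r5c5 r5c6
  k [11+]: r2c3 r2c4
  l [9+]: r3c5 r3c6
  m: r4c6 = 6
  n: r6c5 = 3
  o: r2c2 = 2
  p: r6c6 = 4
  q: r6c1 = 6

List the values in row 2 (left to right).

Cage o is a single given cell, leaving r2c2 = 2.
Row 2 now contains 2, which forces r2c6 = 1.
M is a freebie; hence r4c6 = 6.
Q is a freebie, which forces r6c1 = 6.
Cage n is given, which forces r6c5 = 3.
Cage p is a single given cell; hence r6c6 = 4.
Column 6 already has 1, so r1c6 = 2.
Row 6 now contains 4, which forces r6c2 = 1.
In row 2, 3 can only go at r2c1, so r2c1 = 3.
In row 2, 4 can only go at r2c5, so r2c5 = 4.
4 is placed in column 5, leaving r3c5 = 6.
The two cells of cage l must have sum 9; hence r3c6 = 3.
3 is placed in column 6; hence r5c6 = 5.
Cage d needs sum 13, leaving r1c4 = 4.
6 is placed in column 5, so r1c5 = 5.
Cage j has sum 11, which forces r4c4 = 3.
3 is placed in column 4, leaving r5c4 = 6.
Row 1 now contains 5, leaving r1c1 = 1.
The two cells of cage k must have sum 11, leaving r2c3 = 6.
Column 4 now contains 6, which forces r2c4 = 5.
The 3 cells of cage f must have sum 13, so r3c2 = 4.
Row 4 now contains 3, so r4c2 = 5.
Cage f needs sum 13, which forces r4c3 = 4.
Cage b's pair has sum 7; hence r5c1 = 4.
Row 5 already has 6, so r5c2 = 3.
4 is placed in column 3; hence r5c3 = 1.
Row 5 already has 1, so r5c5 = 2.
Cage a needs two cells with sum 8, leaving r6c4 = 2.
Column 2 now contains 3, leaving r1c2 = 6.
Column 3 already has 6; hence r1c3 = 3.
Cage h needs two cells with sum 7; hence r3c1 = 5.
Column 3 now contains 1, leaving r3c3 = 2.
Column 4 already has 2, leaving r3c4 = 1.
5 is placed in row 4; hence r4c1 = 2.
Column 5 already has 2, so r4c5 = 1.
2 is placed in row 6, leaving r6c3 = 5.
Completed grid: 1 6 3 4 5 2 / 3 2 6 5 4 1 / 5 4 2 1 6 3 / 2 5 4 3 1 6 / 4 3 1 6 2 5 / 6 1 5 2 3 4.

3 2 6 5 4 1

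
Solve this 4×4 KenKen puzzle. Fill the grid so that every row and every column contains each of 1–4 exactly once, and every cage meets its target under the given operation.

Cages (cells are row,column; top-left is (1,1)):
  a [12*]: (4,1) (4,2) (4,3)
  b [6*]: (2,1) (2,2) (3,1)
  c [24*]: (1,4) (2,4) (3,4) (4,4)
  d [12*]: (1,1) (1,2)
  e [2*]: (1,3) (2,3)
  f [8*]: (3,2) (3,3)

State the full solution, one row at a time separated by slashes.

The only place for 4 in row 2 is (2,4).
Row 4 needs a 2, and only (4,4) is open for it.
In row 1, 2 can only go at (1,3), so (1,3) = 2.
Column 3 now contains 2; hence (2,3) = 1.
The two cells of cage f must have product 8; hence (3,2) = 2.
Column 3 now contains 2; hence (3,3) = 4.
Column 3 already has 4, leaving (4,3) = 3.
Cage b has product 6, leaving (2,1) = 2.
2 is placed in column 2, leaving (2,2) = 3.
Cage b needs product 6; hence (3,1) = 1.
Row 3 now contains 1, which forces (3,4) = 3.
Column 1 now contains 1, so (4,1) = 4.
Row 4 now contains 4, so (4,2) = 1.
4 is placed in column 1, so (1,1) = 3.
3 is placed in column 2, so (1,2) = 4.
Column 4 now contains 3, so (1,4) = 1.

3 4 2 1 / 2 3 1 4 / 1 2 4 3 / 4 1 3 2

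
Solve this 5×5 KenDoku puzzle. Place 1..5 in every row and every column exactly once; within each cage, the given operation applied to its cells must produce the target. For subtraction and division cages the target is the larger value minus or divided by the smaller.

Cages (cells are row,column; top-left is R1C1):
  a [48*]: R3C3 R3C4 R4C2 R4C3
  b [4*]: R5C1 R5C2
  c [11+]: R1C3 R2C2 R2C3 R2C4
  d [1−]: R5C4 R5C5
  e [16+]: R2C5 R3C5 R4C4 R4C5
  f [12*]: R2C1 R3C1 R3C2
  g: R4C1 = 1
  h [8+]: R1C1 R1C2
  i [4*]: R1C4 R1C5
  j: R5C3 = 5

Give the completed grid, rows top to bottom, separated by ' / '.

5 3 2 4 1 / 2 5 1 3 4 / 3 2 4 1 5 / 1 4 3 5 2 / 4 1 5 2 3

Cage g is given; hence R4C1 = 1.
Column 1 now contains 1; hence R5C1 = 4.
Row 5 now contains 4, which forces R5C2 = 1.
J is a freebie, so R5C3 = 5.
Cage f needs product 12, which forces R2C1 = 2.
Column 1 now contains 4, so R3C1 = 3.
The 3 cells of cage f must have product 12, so R3C2 = 2.
Column 1 now contains 3; hence R1C1 = 5.
The two cells of cage h must have sum 8, so R1C2 = 3.
3 is placed in column 2, leaving R4C2 = 4.
4 is placed in row 4, leaving R4C3 = 3.
4 is placed in row 4; hence R4C4 = 5.
Row 4 now contains 5; hence R4C5 = 2.
Column 5 already has 2, so R5C5 = 3.
Column 2 already has 4, which forces R2C2 = 5.
Row 2 now contains 5; hence R2C5 = 4.
4 is placed in column 5, so R3C5 = 5.
Row 5 now contains 3; hence R5C4 = 2.
Cage c needs sum 11, which forces R1C3 = 2.
The two cells of cage i must have product 4; hence R1C4 = 4.
4 is placed in column 5; hence R1C5 = 1.
Row 2 already has 4, so R2C3 = 1.
Cage c needs sum 11; hence R2C4 = 3.
1 is placed in column 3, so R3C3 = 4.
Column 4 already has 4; hence R3C4 = 1.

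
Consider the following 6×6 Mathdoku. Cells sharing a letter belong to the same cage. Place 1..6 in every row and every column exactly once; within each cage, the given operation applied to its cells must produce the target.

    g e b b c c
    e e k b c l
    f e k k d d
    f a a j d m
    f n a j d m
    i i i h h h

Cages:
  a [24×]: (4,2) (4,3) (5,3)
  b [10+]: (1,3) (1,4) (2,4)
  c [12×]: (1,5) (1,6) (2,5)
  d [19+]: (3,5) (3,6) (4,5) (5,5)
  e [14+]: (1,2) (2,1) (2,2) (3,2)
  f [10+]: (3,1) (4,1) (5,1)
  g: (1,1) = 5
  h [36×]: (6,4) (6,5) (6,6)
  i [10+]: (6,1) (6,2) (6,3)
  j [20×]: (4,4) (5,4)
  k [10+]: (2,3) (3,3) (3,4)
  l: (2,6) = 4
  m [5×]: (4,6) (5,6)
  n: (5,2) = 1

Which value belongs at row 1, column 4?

1

Cage g is given, which forces (1,1) = 5.
Cage l is a single given cell, so (2,6) = 4.
Cage n is given, so (5,2) = 1.
Row 5 now contains 1; hence (5,6) = 5.
Column 6 now contains 5, leaving (3,6) = 6.
Cage j needs two cells with product 20; hence (4,4) = 5.
Column 6 now contains 5, which forces (4,6) = 1.
5 is placed in row 5, which forces (5,4) = 4.
Cage f has sum 10, which forces (3,1) = 1.
In row 6, 1 can only go at (6,3), so (6,3) = 1.
The only place for 4 in row 6 is (6,1).
Cage i has sum 10, so (6,2) = 5.
The only place for 5 in row 2 is (2,3).
Row 3 needs a 5, and only (3,5) is open for it.
Row 3 needs a 4, and only (3,2) is open for it.
Cage e has sum 14; hence (1,2) = 2.
Row 1 now contains 2, leaving (1,6) = 3.
Cage e has sum 14; hence (2,1) = 2.
The 4 cells of cage e must have sum 14, leaving (2,2) = 6.
Row 2 already has 6, so (2,5) = 1.
Column 2 already has 2, leaving (4,2) = 3.
Column 6 now contains 3; hence (6,6) = 2.
Row 1 now contains 3; hence (1,3) = 6.
The 3 cells of cage b must have sum 10; hence (1,4) = 1.
Cage c has product 12, leaving (1,5) = 4.
Row 2 already has 1, which forces (2,4) = 3.
3 is placed in column 4, leaving (3,4) = 2.
Row 4 already has 3; hence (4,1) = 6.
Cage a needs product 24, which forces (4,3) = 4.
Row 4 already has 6, which forces (4,5) = 2.
Cage f needs sum 10, which forces (5,1) = 3.
Cage a has product 24, which forces (5,3) = 2.
2 is placed in column 5, leaving (5,5) = 6.
3 is placed in column 4, leaving (6,4) = 6.
Column 5 already has 6, so (6,5) = 3.
Row 3 already has 2, so (3,3) = 3.
Completed grid: 5 2 6 1 4 3 / 2 6 5 3 1 4 / 1 4 3 2 5 6 / 6 3 4 5 2 1 / 3 1 2 4 6 5 / 4 5 1 6 3 2.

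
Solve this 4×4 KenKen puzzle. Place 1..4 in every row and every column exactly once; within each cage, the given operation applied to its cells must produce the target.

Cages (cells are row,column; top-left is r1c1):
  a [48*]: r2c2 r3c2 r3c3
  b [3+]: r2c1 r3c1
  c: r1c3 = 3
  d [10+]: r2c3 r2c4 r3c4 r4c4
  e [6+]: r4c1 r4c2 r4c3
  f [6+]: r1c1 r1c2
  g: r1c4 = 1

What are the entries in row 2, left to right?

2 4 1 3

Cage c is given; hence r1c3 = 3.
Cage g is given, which forces r1c4 = 1.
The 3 cells of cage a must have product 48, so r2c2 = 4.
Cage a needs product 48, so r3c2 = 3.
The 3 cells of cage a must have product 48; hence r3c3 = 4.
4 is placed in row 3; hence r3c4 = 2.
Cage f needs two cells with sum 6, leaving r1c1 = 4.
Column 2 now contains 4, which forces r1c2 = 2.
The two cells of cage b must have sum 3; hence r2c1 = 2.
Cage d needs sum 10, leaving r2c3 = 1.
Column 4 already has 2, so r2c4 = 3.
2 is placed in row 3; hence r3c1 = 1.
Cage e needs sum 6, leaving r4c1 = 3.
Column 2 already has 2, which forces r4c2 = 1.
Column 3 now contains 1, so r4c3 = 2.
Cage d has sum 10, leaving r4c4 = 4.
Filled in: 4 2 3 1 / 2 4 1 3 / 1 3 4 2 / 3 1 2 4.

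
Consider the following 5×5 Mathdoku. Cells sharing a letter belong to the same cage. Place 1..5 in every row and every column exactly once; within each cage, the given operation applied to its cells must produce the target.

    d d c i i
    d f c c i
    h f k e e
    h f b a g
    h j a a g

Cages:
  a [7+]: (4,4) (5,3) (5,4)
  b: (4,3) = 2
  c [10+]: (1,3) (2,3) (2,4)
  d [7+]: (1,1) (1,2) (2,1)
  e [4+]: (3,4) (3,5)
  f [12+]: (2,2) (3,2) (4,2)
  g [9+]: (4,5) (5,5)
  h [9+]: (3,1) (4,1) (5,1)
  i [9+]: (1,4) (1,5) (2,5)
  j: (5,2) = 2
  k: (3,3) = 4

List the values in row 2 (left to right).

1 4 5 2 3

Cage k is a single given cell; hence (3,3) = 4.
B is a freebie, leaving (4,3) = 2.
Cage j is a single given cell, so (5,2) = 2.
The only place for 2 in row 3 is (3,1).
The only place for 5 in row 3 is (3,2).
The only place for 1 in row 4 is (4,4).
Column 4 already has 1, leaving (3,4) = 3.
The two cells of cage e must have sum 4, so (3,5) = 1.
The 3 cells of cage a must have sum 7, which forces (5,3) = 1.
Column 4 already has 1, which forces (5,4) = 5.
Row 5 already has 5; hence (5,5) = 4.
The 3 cells of cage c must have sum 10, leaving (2,4) = 2.
Row 2 now contains 2; hence (2,5) = 3.
The 3 cells of cage h must have sum 9, so (4,1) = 4.
Row 4 already has 4; hence (4,2) = 3.
4 is placed in column 5; hence (4,5) = 5.
Row 5 now contains 4, which forces (5,1) = 3.
Cage d needs sum 7; hence (1,1) = 5.
Column 2 already has 3, so (1,2) = 1.
Cage c has sum 10, leaving (1,3) = 3.
Column 4 already has 2, so (1,4) = 4.
Column 5 now contains 5, leaving (1,5) = 2.
Row 2 now contains 3, which forces (2,1) = 1.
Row 2 now contains 3, which forces (2,2) = 4.
Row 2 now contains 3; hence (2,3) = 5.
Completed grid: 5 1 3 4 2 / 1 4 5 2 3 / 2 5 4 3 1 / 4 3 2 1 5 / 3 2 1 5 4.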